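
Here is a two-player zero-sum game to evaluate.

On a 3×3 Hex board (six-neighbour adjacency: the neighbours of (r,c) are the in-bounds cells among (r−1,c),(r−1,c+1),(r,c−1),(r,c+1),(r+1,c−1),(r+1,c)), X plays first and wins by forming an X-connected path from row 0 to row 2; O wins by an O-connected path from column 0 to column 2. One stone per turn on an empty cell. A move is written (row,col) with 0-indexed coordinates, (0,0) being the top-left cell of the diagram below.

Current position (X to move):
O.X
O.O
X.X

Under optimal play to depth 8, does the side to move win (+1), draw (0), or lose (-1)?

value(O.X/O.O/X.X, X) = +1

ply 1, X at O.X/O.O/X.X | (0,1)=-1→OXX/O.O/X.X; (1,1)=+1→O.X/OXO/X.X*; (2,1)=-1→O.X/O.O/XXX
ply 2: O.X/OXO/X.X is terminal -1 (O); from O.X/O.O/X.X depth 8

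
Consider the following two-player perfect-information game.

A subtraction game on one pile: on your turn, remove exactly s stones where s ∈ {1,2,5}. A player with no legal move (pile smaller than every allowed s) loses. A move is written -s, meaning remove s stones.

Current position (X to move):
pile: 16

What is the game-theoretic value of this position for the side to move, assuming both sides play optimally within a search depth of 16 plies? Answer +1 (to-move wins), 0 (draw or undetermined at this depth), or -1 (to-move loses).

p1 X@[16]: -1[15]+1* -2[14]-1 -5[11]-1
p2 O@[15]: -1[14]-1* -2[13]-1 -5[10]-1
p3 X@[14]: -1[13]-1 -2[12]+1* -5[9]+1
p4 O@[12]: -1[11]-1* -2[10]-1 -5[7]-1
p5 X@[11]: -1[10]-1 -2[9]+1* -5[6]+1
p6 O@[9]: -1[8]-1* -2[7]-1 -5[4]-1
p7 X@[8]: -1[7]-1 -2[6]+1* -5[3]+1
p8 O@[6]: -1[5]-1* -2[4]-1 -5[1]-1
p9 X@[5]: -1[4]-1 -2[3]+1* -5[0]+1
p10 O@[3]: -1[2]-1* -2[1]-1
p11 X@[2]: -1[1]-1 -2[0]+1*
p12 O@[0] terminal -1; root [16] d16

value(16, X) = +1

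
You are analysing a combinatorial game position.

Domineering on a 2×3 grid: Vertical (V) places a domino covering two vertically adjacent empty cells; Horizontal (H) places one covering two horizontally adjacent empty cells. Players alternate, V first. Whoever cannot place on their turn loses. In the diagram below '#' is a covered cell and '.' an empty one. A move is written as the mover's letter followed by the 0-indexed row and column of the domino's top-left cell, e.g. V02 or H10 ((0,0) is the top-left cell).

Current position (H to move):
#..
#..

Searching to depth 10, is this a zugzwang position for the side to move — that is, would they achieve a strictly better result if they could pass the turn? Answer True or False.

[#../#..] H move#1: H01:+1/###/#..*, H11:+1/#../###
[###/#..] end (terminal -1, V#2); searched #../#.. to 10
suppose H passes — search the same position with V to move:
pass> [#../#..] V move#1: V01:+1/##./##.*, V02:+1/#.#/#.#
pass> [##./##.] end (terminal -1, H#2); searched #../#.. to 10
for H: play +1, pass -1

zugzwang(#../#.., H) = False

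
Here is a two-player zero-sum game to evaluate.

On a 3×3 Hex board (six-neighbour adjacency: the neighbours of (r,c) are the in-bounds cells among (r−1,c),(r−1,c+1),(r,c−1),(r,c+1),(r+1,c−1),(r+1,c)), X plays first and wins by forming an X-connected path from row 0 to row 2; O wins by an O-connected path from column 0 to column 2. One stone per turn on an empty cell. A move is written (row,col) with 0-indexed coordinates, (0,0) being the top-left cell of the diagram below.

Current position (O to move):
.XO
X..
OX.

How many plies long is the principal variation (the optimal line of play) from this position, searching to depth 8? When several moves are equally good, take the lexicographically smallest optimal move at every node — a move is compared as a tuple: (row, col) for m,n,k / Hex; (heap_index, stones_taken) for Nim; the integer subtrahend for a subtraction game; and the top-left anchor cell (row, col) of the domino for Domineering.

PV length from [.XO/X../OX.]: 1 ply

p1 O@[.XO/X../OX.]: (0,0)[OXO/X../OX.]-1 (1,1)[.XO/XO./OX.]+1* (1,2)[.XO/X.O/OX.]-1 (2,2)[.XO/X../OXO]-1
p2 X@[.XO/XO./OX.] terminal -1; root [.XO/X../OX.] d8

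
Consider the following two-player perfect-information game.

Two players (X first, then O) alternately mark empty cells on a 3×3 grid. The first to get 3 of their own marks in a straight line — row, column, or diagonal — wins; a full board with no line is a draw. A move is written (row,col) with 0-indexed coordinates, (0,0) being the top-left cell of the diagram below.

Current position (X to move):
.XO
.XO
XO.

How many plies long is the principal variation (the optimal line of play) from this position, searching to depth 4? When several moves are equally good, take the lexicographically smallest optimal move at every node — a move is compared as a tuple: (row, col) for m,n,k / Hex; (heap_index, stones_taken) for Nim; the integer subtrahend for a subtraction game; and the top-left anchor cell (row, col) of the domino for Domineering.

ply 1, X at .XO/.XO/XO. | (0,0)=-1→XXO/.XO/XO.; (1,0)=-1→.XO/XXO/XO.; (2,2)=+0→.XO/.XO/XOX*
ply 2, O at .XO/.XO/XOX | (0,0)=+0→OXO/.XO/XOX*; (1,0)=-1→.XO/OXO/XOX
ply 3, X at OXO/.XO/XOX | (1,0)=+0→OXO/XXO/XOX*
ply 4: OXO/XXO/XOX is terminal +0 (O); from .XO/.XO/XO. depth 4

PV length from [.XO/.XO/XO.]: 3 plies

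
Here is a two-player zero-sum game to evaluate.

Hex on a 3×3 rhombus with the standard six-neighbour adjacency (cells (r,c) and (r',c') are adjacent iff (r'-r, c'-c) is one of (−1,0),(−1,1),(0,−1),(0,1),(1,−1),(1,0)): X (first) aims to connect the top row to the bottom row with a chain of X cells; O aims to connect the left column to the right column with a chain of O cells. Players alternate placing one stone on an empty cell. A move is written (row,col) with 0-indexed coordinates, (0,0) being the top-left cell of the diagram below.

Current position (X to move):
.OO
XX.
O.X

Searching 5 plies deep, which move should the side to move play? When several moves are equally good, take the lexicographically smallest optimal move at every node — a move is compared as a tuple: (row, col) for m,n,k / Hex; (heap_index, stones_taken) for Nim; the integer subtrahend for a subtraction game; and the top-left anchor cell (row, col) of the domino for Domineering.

X's best at [.OO/XX./O.X]: (0,0)

[.OO/XX./O.X] X move#1: (0,0):+1/XOO/XX./O.X*, (1,2):-1/.OO/XXX/O.X, (2,1):-1/.OO/XX./OXX
[XOO/XX./O.X] O move#2: (1,2):-1/XOO/XXO/O.X*, (2,1):-1/XOO/XX./OOX
[XOO/XXO/O.X] X move#3: (2,1):+1/XOO/XXO/OXX*
[XOO/XXO/OXX] end (terminal -1, O#4); searched .OO/XX./O.X to 5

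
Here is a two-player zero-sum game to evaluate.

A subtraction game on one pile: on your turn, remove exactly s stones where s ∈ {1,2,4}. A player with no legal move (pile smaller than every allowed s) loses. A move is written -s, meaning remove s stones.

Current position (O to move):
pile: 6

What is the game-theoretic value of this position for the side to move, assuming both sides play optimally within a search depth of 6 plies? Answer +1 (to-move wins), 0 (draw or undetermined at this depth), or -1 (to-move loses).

value(6, O) = -1

[6] O move#1: -1:-1/5*, -2:-1/4, -4:-1/2
[5] X move#2: -1:-1/4, -2:+1/3*, -4:-1/1
[3] O move#3: -1:-1/2*, -2:-1/1
[2] X move#4: -1:-1/1, -2:+1/0*
[0] end (terminal -1, O#5); searched 6 to 6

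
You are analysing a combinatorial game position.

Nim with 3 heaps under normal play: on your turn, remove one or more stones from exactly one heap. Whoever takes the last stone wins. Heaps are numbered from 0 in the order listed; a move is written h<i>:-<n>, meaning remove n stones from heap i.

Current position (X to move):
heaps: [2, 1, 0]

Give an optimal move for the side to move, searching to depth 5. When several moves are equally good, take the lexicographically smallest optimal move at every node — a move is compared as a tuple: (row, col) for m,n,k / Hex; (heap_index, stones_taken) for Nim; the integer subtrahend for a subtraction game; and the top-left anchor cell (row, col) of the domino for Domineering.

X's best at [(2,1,0)]: h0:-1

p1 X@[(2,1,0)]: h0:-1[(1,1,0)]+1* h0:-2[(0,1,0)]-1 h1:-1[(2,0,0)]-1
p2 O@[(1,1,0)]: h0:-1[(0,1,0)]-1* h1:-1[(1,0,0)]-1
p3 X@[(0,1,0)]: h1:-1[(0,0,0)]+1*
p4 O@[(0,0,0)] terminal -1; root [(2,1,0)] d5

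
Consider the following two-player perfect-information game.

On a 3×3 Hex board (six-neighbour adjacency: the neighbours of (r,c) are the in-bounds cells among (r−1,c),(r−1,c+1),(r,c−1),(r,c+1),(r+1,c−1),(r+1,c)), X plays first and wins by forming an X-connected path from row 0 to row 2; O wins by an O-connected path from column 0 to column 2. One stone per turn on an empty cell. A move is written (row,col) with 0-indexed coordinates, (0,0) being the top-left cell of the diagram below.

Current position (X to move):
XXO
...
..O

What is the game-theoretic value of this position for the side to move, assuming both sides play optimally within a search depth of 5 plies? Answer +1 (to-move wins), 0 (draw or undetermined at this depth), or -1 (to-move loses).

p1 X@[XXO/.../..O]: (1,0)[XXO/X../..O]-1 (1,1)[XXO/.X./..O]+1* (1,2)[XXO/..X/..O]-1 (2,0)[XXO/.../X.O]+1 (2,1)[XXO/.../.XO]-1
p2 O@[XXO/.X./..O]: (1,0)[XXO/OX./..O]-1* (1,2)[XXO/.XO/..O]-1 (2,0)[XXO/.X./O.O]-1 (2,1)[XXO/.X./.OO]-1
p3 X@[XXO/OX./..O]: (1,2)[XXO/OXX/..O]+1* (2,0)[XXO/OX./X.O]+1 (2,1)[XXO/OX./.XO]+1
p4 O@[XXO/OXX/..O]: (2,0)[XXO/OXX/O.O]-1* (2,1)[XXO/OXX/.OO]-1
p5 X@[XXO/OXX/O.O]: (2,1)[XXO/OXX/OXO]+1*
p6 O@[XXO/OXX/OXO] terminal -1; root [XXO/.../..O] d5

value(XXO/.../..O, X) = +1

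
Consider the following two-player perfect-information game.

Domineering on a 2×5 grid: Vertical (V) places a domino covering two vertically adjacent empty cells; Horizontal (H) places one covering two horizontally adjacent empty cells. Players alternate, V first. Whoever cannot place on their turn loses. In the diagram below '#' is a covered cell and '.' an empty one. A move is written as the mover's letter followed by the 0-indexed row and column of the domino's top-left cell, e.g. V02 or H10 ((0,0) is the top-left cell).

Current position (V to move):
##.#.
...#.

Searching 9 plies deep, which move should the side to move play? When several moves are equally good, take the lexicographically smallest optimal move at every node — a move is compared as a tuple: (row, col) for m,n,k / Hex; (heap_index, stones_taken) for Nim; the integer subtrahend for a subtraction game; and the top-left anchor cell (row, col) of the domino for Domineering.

ply 1, V at ##.#./...#. | V02=+1→####./..##.*; V04=-1→##.##/...##
ply 2, H at ####./..##. | H10=-1→####./####.*
ply 3, V at ####./####. | V04=+1→#####/#####*
ply 4: #####/##### is terminal -1 (H); from ##.#./...#. depth 9

V's best at [##.#./...#.]: V02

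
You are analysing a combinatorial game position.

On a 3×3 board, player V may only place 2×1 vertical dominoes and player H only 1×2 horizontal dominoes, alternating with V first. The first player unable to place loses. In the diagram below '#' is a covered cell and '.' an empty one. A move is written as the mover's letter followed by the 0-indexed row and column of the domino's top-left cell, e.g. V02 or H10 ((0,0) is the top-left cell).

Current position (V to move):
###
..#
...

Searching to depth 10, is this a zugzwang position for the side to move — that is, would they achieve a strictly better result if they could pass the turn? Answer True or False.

[###/..#/...] V move#1: V10:-1/###/#.#/#.., V11:+1/###/.##/.#.*
[###/.##/.#.] end (terminal -1, H#2); searched ###/..#/... to 10
pass branch (H moves first from the same position):
  | [###/..#/...] H move#1: H10:+1/###/###/...*, H20:+1/###/..#/##., H21:-1/###/..#/.##
  | [###/###/...] end (terminal -1, V#2); searched ###/..#/... to 10
V moving scores +1; V passing scores -1

zugzwang(###/..#/..., V) = False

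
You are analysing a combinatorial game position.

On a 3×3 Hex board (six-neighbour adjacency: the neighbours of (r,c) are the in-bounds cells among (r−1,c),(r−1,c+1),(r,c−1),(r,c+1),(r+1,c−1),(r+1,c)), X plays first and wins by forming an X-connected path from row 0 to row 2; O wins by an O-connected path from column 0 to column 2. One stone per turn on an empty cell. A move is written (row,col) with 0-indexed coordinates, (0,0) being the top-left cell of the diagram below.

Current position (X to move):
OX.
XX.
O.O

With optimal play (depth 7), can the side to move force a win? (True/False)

X winning at [OX./XX./O.O]: True

ply 1, X at OX./XX./O.O | (0,2)=-1→OXX/XX./O.O; (1,2)=-1→OX./XXX/O.O; (2,1)=+1→OX./XX./OXO*
ply 2: OX./XX./OXO is terminal -1 (O); from OX./XX./O.O depth 7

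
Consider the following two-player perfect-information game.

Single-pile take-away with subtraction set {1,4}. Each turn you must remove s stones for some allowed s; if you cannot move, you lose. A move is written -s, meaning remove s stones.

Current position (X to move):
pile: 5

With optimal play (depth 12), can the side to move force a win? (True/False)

p1 X@[5]: -1[4]-1* -4[1]-1
p2 O@[4]: -1[3]-1 -4[0]+1*
p3 X@[0] terminal -1; root [5] d12

X winning at [5]: False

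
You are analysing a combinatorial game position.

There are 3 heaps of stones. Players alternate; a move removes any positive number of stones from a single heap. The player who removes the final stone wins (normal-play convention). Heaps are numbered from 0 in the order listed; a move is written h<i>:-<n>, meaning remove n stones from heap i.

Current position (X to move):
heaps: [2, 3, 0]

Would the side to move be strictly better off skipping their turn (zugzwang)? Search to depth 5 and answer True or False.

zugzwang((2,3,0), X) = False

[(2,3,0)] X move#1: h0:-1:-1/(1,3,0), h0:-2:-1/(0,3,0), h1:-1:+1/(2,2,0)*, h1:-2:-1/(2,1,0), h1:-3:-1/(2,0,0)
[(2,2,0)] O move#2: h0:-1:-1/(1,2,0)*, h0:-2:-1/(0,2,0), h1:-1:-1/(2,1,0), h1:-2:-1/(2,0,0)
[(1,2,0)] X move#3: h0:-1:-1/(0,2,0), h1:-1:+1/(1,1,0)*, h1:-2:-1/(1,0,0)
[(1,1,0)] O move#4: h0:-1:-1/(0,1,0)*, h1:-1:-1/(1,0,0)
[(0,1,0)] X move#5: h1:-1:+1/(0,0,0)*
[(0,0,0)] end (terminal -1, O#6); searched (2,3,0) to 5
pass branch (O moves first from the same position):
  | [(2,3,0)] O move#1: h0:-1:-1/(1,3,0), h0:-2:-1/(0,3,0), h1:-1:+1/(2,2,0)*, h1:-2:-1/(2,1,0), h1:-3:-1/(2,0,0)
  | [(2,2,0)] X move#2: h0:-1:-1/(1,2,0)*, h0:-2:-1/(0,2,0), h1:-1:-1/(2,1,0), h1:-2:-1/(2,0,0)
  | [(1,2,0)] O move#3: h0:-1:-1/(0,2,0), h1:-1:+1/(1,1,0)*, h1:-2:-1/(1,0,0)
  | [(1,1,0)] X move#4: h0:-1:-1/(0,1,0)*, h1:-1:-1/(1,0,0)
  | [(0,1,0)] O move#5: h1:-1:+1/(0,0,0)*
  | [(0,0,0)] end (terminal -1, X#6); searched (2,3,0) to 5
X moving scores +1; X passing scores -1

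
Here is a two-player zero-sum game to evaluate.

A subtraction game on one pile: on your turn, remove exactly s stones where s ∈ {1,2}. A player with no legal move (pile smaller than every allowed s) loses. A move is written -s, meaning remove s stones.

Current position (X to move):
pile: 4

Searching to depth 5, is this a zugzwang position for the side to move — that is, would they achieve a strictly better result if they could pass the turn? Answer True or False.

p1 X@[4]: -1[3]+1* -2[2]-1
p2 O@[3]: -1[2]-1* -2[1]-1
p3 X@[2]: -1[1]-1 -2[0]+1*
p4 O@[0] terminal -1; root [4] d5
suppose X passes — search the same position with O to move:
pass> p1 O@[4]: -1[3]+1* -2[2]-1
pass> p2 X@[3]: -1[2]-1* -2[1]-1
pass> p3 O@[2]: -1[1]-1 -2[0]+1*
pass> p4 X@[0] terminal -1; root [4] d5
for X: play +1, pass -1

zugzwang(4, X) = False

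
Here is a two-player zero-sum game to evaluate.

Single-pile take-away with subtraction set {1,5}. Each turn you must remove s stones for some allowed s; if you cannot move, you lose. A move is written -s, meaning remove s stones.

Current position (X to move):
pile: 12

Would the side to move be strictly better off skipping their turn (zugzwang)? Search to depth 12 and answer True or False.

p1 X@[12]: -1[11]-1* -5[7]-1
p2 O@[11]: -1[10]+1* -5[6]+1
p3 X@[10]: -1[9]-1* -5[5]-1
p4 O@[9]: -1[8]+1* -5[4]+1
p5 X@[8]: -1[7]-1* -5[3]-1
p6 O@[7]: -1[6]+1* -5[2]+1
p7 X@[6]: -1[5]-1* -5[1]-1
p8 O@[5]: -1[4]+1* -5[0]+1
p9 X@[4]: -1[3]-1*
p10 O@[3]: -1[2]+1*
p11 X@[2]: -1[1]-1*
p12 O@[1]: -1[0]+1*
p13 X@[0] terminal -1; root [12] d12
suppose X passes — search the same position with O to move:
pass> p1 O@[12]: -1[11]-1* -5[7]-1
pass> p2 X@[11]: -1[10]+1* -5[6]+1
pass> p3 O@[10]: -1[9]-1* -5[5]-1
pass> p4 X@[9]: -1[8]+1* -5[4]+1
pass> p5 O@[8]: -1[7]-1* -5[3]-1
pass> p6 X@[7]: -1[6]+1* -5[2]+1
pass> p7 O@[6]: -1[5]-1* -5[1]-1
pass> p8 X@[5]: -1[4]+1* -5[0]+1
pass> p9 O@[4]: -1[3]-1*
pass> p10 X@[3]: -1[2]+1*
pass> p11 O@[2]: -1[1]-1*
pass> p12 X@[1]: -1[0]+1*
pass> p13 O@[0] terminal -1; root [12] d12
for X: play -1, pass +1

zugzwang(12, X) = True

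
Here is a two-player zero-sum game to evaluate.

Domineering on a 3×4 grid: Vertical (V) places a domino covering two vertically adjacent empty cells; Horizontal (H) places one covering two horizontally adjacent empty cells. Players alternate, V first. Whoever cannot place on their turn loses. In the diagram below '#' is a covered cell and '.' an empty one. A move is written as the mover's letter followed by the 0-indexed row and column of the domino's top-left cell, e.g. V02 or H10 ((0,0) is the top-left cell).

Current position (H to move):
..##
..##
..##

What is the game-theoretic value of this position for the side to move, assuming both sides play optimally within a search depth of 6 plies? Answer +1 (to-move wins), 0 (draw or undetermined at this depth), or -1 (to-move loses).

value(..##/..##/..##, H) = +1

ply 1, H at ..##/..##/..## | H00=-1→####/..##/..##; H10=+1→..##/####/..##*; H20=-1→..##/..##/####
ply 2: ..##/####/..## is terminal -1 (V); from ..##/..##/..## depth 6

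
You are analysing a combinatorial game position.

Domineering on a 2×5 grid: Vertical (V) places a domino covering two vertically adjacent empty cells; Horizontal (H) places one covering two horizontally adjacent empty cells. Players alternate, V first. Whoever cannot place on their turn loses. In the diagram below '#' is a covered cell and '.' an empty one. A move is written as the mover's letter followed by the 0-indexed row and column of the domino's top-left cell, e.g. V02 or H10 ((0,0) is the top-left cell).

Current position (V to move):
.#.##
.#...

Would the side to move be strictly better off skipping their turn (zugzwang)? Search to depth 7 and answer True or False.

[.#.##/.#...] V move#1: V00:-1/##.##/##..., V02:+1/.####/.##..*
[.####/.##..] H move#2: H13:-1/.####/.####*
[.####/.####] V move#3: V00:+1/#####/#####*
[#####/#####] end (terminal -1, H#4); searched .#.##/.#... to 7
if V skipped the turn, H would face:
~ [.#.##/.#...] H move#1: H12:-1/.#.##/.###.*, H13:-1/.#.##/.#.##
~ [.#.##/.###.] V move#2: V00:+1/##.##/####.*
~ [##.##/####.] end (terminal -1, H#3); searched .#.##/.#... to 7
compare (V): move=+1 vs pass=+1

zugzwang(.#.##/.#..., V) = False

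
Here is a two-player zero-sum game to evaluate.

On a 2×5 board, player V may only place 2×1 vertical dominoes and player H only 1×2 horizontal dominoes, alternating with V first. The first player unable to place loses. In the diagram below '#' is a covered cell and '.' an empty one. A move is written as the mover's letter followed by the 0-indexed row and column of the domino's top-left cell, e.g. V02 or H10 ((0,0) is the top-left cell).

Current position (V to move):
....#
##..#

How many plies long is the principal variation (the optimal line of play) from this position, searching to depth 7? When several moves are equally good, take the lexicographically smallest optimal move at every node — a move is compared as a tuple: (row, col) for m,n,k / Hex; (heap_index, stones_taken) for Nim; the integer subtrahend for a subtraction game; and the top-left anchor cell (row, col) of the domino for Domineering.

ply 1, V at ....#/##..# | V02=+1→..#.#/###.#*; V03=-1→...##/##.##
ply 2, H at ..#.#/###.# | H00=-1→###.#/###.#*
ply 3, V at ###.#/###.# | V03=+1→#####/#####*
ply 4: #####/##### is terminal -1 (H); from ....#/##..# depth 7

PV length from [....#/##..#]: 3 plies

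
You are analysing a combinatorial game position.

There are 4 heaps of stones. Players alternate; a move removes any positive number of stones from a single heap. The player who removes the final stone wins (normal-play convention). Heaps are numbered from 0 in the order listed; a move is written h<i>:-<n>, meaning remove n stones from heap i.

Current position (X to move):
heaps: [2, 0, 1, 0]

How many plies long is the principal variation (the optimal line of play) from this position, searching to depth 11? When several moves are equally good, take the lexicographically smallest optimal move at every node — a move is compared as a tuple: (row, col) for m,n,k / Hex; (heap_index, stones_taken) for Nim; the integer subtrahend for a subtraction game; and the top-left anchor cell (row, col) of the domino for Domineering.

[(2,0,1,0)] X move#1: h0:-1:+1/(1,0,1,0)*, h0:-2:-1/(0,0,1,0), h2:-1:-1/(2,0,0,0)
[(1,0,1,0)] O move#2: h0:-1:-1/(0,0,1,0)*, h2:-1:-1/(1,0,0,0)
[(0,0,1,0)] X move#3: h2:-1:+1/(0,0,0,0)*
[(0,0,0,0)] end (terminal -1, O#4); searched (2,0,1,0) to 11

PV length from [(2,0,1,0)]: 3 plies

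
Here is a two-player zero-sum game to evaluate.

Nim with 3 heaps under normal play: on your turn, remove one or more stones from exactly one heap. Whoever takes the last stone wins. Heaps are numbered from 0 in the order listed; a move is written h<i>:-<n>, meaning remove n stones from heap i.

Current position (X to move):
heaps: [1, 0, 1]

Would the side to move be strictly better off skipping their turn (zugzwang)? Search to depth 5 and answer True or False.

p1 X@[(1,0,1)]: h0:-1[(0,0,1)]-1* h2:-1[(1,0,0)]-1
p2 O@[(0,0,1)]: h2:-1[(0,0,0)]+1*
p3 X@[(0,0,0)] terminal -1; root [(1,0,1)] d5
pass branch (O moves first from the same position):
  | p1 O@[(1,0,1)]: h0:-1[(0,0,1)]-1* h2:-1[(1,0,0)]-1
  | p2 X@[(0,0,1)]: h2:-1[(0,0,0)]+1*
  | p3 O@[(0,0,0)] terminal -1; root [(1,0,1)] d5
X moving scores -1; X passing scores +1

zugzwang((1,0,1), X) = True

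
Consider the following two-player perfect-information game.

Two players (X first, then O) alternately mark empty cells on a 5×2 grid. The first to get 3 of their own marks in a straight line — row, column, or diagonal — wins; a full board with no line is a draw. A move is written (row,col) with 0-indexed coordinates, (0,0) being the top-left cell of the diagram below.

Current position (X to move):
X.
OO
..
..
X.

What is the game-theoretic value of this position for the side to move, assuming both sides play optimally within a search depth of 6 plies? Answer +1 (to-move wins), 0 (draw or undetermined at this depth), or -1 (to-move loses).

value(X./OO/../../X., X) = 0

[X./OO/../../X.] X move#1: (0,1):+0/XX/OO/../../X.*, (2,0):+0/X./OO/X./../X., (2,1):+0/X./OO/.X/../X., (3,0):+0/X./OO/../X./X., (3,1):+0/X./OO/../.X/X., (4,1):-1/X./OO/../../XX
[XX/OO/../../X.] O move#2: (2,0):+0/XX/OO/O./../X.*, (2,1):+0/XX/OO/.O/../X., (3,0):+0/XX/OO/../O./X., (3,1):+0/XX/OO/../.O/X., (4,1):+0/XX/OO/../../XO
[XX/OO/O./../X.] X move#3: (2,1):-1/XX/OO/OX/../X., (3,0):+0/XX/OO/O./X./X.*, (3,1):-1/XX/OO/O./.X/X., (4,1):-1/XX/OO/O./../XX
[XX/OO/O./X./X.] O move#4: (2,1):+0/XX/OO/OO/X./X.*, (3,1):+0/XX/OO/O./XO/X., (4,1):+0/XX/OO/O./X./XO
[XX/OO/OO/X./X.] X move#5: (3,1):+0/XX/OO/OO/XX/X.*, (4,1):-1/XX/OO/OO/X./XX
[XX/OO/OO/XX/X.] O move#6: (4,1):+0/XX/OO/OO/XX/XO*
[XX/OO/OO/XX/XO] end (terminal +0, X#7); searched X./OO/../../X. to 6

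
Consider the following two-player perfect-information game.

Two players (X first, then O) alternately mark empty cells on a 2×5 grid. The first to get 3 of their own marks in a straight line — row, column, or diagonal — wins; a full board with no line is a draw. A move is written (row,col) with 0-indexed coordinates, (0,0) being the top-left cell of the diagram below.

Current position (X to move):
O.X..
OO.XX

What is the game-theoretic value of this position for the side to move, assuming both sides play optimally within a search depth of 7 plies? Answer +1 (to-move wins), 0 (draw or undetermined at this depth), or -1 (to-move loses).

value(O.X../OO.XX, X) = +1

[O.X../OO.XX] X move#1: (0,1):-1/OXX../OO.XX, (0,3):-1/O.XX./OO.XX, (0,4):-1/O.X.X/OO.XX, (1,2):+1/O.X../OOXXX*
[O.X../OOXXX] end (terminal -1, O#2); searched O.X../OO.XX to 7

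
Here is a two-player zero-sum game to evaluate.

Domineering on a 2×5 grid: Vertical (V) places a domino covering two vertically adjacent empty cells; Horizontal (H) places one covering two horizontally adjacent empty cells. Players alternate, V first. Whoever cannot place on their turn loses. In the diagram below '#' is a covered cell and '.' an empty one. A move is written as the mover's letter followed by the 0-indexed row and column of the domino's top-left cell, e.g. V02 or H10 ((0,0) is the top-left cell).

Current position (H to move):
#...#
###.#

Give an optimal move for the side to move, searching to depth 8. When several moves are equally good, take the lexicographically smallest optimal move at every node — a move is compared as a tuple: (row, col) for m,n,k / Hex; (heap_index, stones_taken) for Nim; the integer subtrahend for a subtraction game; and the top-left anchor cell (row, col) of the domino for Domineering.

H's best at [#...#/###.#]: H02

p1 H@[#...#/###.#]: H01[###.#/###.#]-1 H02[#.###/###.#]+1*
p2 V@[#.###/###.#] terminal -1; root [#...#/###.#] d8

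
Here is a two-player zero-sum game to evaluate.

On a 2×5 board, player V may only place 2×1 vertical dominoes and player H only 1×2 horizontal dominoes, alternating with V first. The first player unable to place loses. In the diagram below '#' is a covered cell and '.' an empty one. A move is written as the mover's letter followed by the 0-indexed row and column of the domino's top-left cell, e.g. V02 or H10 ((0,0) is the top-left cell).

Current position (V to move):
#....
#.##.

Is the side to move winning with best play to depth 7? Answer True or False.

ply 1, V at #..../#.##. | V01=-1→##.../####.*; V04=-1→#...#/#.###
ply 2, H at ##.../####. | H02=-1→####./####.; H03=+1→##.##/####.*
ply 3: ##.##/####. is terminal -1 (V); from #..../#.##. depth 7

V winning at [#..../#.##.]: False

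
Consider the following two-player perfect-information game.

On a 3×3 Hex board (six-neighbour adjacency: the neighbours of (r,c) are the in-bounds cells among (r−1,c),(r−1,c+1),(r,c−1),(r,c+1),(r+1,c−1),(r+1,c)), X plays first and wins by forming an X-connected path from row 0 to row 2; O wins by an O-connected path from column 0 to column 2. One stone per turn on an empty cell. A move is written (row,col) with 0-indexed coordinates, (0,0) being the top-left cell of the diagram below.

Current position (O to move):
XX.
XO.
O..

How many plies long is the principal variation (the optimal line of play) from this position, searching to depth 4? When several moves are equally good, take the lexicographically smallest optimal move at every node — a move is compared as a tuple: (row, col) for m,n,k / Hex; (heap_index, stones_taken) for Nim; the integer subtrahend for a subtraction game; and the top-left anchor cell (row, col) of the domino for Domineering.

PV length from [XX./XO./O..]: 1 ply

[XX./XO./O..] O move#1: (0,2):+1/XXO/XO./O..*, (1,2):+1/XX./XOO/O.., (2,1):+1/XX./XO./OO., (2,2):+1/XX./XO./O.O
[XXO/XO./O..] end (terminal -1, X#2); searched XX./XO./O.. to 4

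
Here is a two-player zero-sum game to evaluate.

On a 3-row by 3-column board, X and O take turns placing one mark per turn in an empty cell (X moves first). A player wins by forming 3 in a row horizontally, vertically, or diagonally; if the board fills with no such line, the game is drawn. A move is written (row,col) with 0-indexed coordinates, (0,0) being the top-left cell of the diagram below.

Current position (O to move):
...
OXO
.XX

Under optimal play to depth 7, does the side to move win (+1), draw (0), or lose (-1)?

[.../OXO/.XX] O move#1: (0,0):-1/O../OXO/.XX*, (0,1):-1/.O./OXO/.XX, (0,2):-1/..O/OXO/.XX, (2,0):-1/.../OXO/OXX
[O../OXO/.XX] X move#2: (0,1):+1/OX./OXO/.XX*, (0,2):-1/O.X/OXO/.XX, (2,0):+1/O../OXO/XXX
[OX./OXO/.XX] end (terminal -1, O#3); searched .../OXO/.XX to 7

value(.../OXO/.XX, O) = -1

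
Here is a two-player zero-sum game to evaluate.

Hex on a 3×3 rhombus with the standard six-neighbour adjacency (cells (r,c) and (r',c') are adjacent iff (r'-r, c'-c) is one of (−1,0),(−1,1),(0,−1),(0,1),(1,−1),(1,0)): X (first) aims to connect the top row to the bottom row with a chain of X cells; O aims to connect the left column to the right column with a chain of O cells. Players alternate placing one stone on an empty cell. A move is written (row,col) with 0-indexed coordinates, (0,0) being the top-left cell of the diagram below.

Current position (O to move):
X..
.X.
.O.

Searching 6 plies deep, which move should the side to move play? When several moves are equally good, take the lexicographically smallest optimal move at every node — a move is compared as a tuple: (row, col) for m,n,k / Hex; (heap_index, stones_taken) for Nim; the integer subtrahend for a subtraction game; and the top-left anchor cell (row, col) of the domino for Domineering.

[X../.X./.O.] O move#1: (0,1):-1/XO./.X./.O., (0,2):-1/X.O/.X./.O., (1,0):-1/X../OX./.O., (1,2):-1/X../.XO/.O., (2,0):+1/X../.X./OO.*, (2,2):-1/X../.X./.OO
[X../.X./OO.] X move#2: (0,1):-1/XX./.X./OO.*, (0,2):-1/X.X/.X./OO., (1,0):-1/X../XX./OO., (1,2):-1/X../.XX/OO., (2,2):-1/X../.X./OOX
[XX./.X./OO.] O move#3: (0,2):+1/XXO/.X./OO.*, (1,0):+1/XX./OX./OO., (1,2):+1/XX./.XO/OO., (2,2):+1/XX./.X./OOO
[XXO/.X./OO.] X move#4: (1,0):-1/XXO/XX./OO.*, (1,2):-1/XXO/.XX/OO., (2,2):-1/XXO/.X./OOX
[XXO/XX./OO.] O move#5: (1,2):+1/XXO/XXO/OO.*, (2,2):+1/XXO/XX./OOO
[XXO/XXO/OO.] end (terminal -1, X#6); searched X../.X./.O. to 6

O's best at [X../.X./.O.]: (2,0)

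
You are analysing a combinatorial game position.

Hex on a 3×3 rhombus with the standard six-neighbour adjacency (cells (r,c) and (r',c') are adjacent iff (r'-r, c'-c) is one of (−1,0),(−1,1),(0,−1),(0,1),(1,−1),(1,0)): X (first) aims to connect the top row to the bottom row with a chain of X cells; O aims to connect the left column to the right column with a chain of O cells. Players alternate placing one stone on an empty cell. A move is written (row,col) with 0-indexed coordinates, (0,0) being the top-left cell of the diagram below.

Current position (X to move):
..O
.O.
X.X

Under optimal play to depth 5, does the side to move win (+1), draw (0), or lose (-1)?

p1 X@[..O/.O./X.X]: (0,0)[X.O/.O./X.X]-1 (0,1)[.XO/.O./X.X]-1 (1,0)[..O/XO./X.X]+1* (1,2)[..O/.OX/X.X]-1 (2,1)[..O/.O./XXX]-1
p2 O@[..O/XO./X.X]: (0,0)[O.O/XO./X.X]-1* (0,1)[.OO/XO./X.X]-1 (1,2)[..O/XOO/X.X]-1 (2,1)[..O/XO./XOX]-1
p3 X@[O.O/XO./X.X]: (0,1)[OXO/XO./X.X]+1* (1,2)[O.O/XOX/X.X]-1 (2,1)[O.O/XO./XXX]-1
p4 O@[OXO/XO./X.X] terminal -1; root [..O/.O./X.X] d5

value(..O/.O./X.X, X) = +1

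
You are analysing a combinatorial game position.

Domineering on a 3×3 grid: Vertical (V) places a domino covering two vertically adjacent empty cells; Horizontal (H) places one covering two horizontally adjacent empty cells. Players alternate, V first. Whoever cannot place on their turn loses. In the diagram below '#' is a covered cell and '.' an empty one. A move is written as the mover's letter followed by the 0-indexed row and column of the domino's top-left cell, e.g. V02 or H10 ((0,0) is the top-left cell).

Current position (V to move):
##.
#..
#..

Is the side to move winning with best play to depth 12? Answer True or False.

p1 V@[##./#../#..]: V02[###/#.#/#..]-1 V11[##./##./##.]+1* V12[##./#.#/#.#]+1
p2 H@[##./##./##.] terminal -1; root [##./#../#..] d12

V winning at [##./#../#..]: True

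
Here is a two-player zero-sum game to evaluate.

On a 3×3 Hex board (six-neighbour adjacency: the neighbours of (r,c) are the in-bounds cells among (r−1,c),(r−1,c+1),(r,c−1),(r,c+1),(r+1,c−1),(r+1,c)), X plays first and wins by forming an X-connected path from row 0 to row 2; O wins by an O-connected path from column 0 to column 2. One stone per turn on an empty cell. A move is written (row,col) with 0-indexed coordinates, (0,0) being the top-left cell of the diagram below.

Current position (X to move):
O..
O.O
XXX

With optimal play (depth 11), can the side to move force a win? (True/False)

[O../O.O/XXX] X move#1: (0,1):-1/OX./O.O/XXX, (0,2):-1/O.X/O.O/XXX, (1,1):+1/O../OXO/XXX*
[O../OXO/XXX] O move#2: (0,1):-1/OO./OXO/XXX*, (0,2):-1/O.O/OXO/XXX
[OO./OXO/XXX] X move#3: (0,2):+1/OOX/OXO/XXX*
[OOX/OXO/XXX] end (terminal -1, O#4); searched O../O.O/XXX to 11

X winning at [O../O.O/XXX]: True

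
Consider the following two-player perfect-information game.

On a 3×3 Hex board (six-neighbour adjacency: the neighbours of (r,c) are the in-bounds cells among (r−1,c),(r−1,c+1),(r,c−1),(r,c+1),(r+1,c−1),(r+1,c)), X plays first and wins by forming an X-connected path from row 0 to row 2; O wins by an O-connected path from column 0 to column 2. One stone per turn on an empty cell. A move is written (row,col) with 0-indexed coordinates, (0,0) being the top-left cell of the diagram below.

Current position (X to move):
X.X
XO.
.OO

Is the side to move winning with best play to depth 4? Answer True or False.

[X.X/XO./.OO] X move#1: (0,1):-1/XXX/XO./.OO, (1,2):-1/X.X/XOX/.OO, (2,0):+1/X.X/XO./XOO*
[X.X/XO./XOO] end (terminal -1, O#2); searched X.X/XO./.OO to 4

X winning at [X.X/XO./.OO]: True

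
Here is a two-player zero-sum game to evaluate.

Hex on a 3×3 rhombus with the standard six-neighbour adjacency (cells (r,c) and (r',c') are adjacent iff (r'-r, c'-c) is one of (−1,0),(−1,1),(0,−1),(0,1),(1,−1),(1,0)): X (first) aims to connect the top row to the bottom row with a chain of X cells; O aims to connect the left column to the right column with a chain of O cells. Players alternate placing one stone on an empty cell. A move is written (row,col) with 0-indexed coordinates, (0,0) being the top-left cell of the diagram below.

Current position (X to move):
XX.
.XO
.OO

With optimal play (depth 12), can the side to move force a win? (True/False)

ply 1, X at XX./.XO/.OO | (0,2)=-1→XXX/.XO/.OO; (1,0)=-1→XX./XXO/.OO; (2,0)=+1→XX./.XO/XOO*
ply 2: XX./.XO/XOO is terminal -1 (O); from XX./.XO/.OO depth 12

X winning at [XX./.XO/.OO]: True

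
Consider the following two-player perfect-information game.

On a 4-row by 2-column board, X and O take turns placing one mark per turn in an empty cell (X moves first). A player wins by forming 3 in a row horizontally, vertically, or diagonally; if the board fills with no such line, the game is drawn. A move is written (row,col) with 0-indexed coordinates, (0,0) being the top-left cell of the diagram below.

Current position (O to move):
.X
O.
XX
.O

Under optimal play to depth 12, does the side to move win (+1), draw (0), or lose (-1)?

p1 O@[.X/O./XX/.O]: (0,0)[OX/O./XX/.O]-1 (1,1)[.X/OO/XX/.O]+0* (3,0)[.X/O./XX/OO]-1
p2 X@[.X/OO/XX/.O]: (0,0)[XX/OO/XX/.O]+0* (3,0)[.X/OO/XX/XO]+0
p3 O@[XX/OO/XX/.O]: (3,0)[XX/OO/XX/OO]+0*
p4 X@[XX/OO/XX/OO] terminal +0; root [.X/O./XX/.O] d12

value(.X/O./XX/.O, O) = 0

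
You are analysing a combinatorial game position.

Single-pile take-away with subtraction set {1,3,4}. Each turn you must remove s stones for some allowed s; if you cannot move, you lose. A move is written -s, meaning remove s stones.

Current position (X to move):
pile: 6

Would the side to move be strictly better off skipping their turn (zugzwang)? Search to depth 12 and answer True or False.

[6] X move#1: -1:-1/5, -3:-1/3, -4:+1/2*
[2] O move#2: -1:-1/1*
[1] X move#3: -1:+1/0*
[0] end (terminal -1, O#4); searched 6 to 12
suppose X passes — search the same position with O to move:
pass> [6] O move#1: -1:-1/5, -3:-1/3, -4:+1/2*
pass> [2] X move#2: -1:-1/1*
pass> [1] O move#3: -1:+1/0*
pass> [0] end (terminal -1, X#4); searched 6 to 12
for X: play +1, pass -1

zugzwang(6, X) = False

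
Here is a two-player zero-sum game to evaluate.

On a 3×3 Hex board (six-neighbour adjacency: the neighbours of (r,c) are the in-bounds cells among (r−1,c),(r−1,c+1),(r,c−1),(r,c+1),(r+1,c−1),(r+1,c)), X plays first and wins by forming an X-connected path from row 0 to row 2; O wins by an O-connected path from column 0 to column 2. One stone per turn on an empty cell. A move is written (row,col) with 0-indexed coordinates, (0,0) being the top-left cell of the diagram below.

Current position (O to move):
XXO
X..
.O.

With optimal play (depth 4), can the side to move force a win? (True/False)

O winning at [XXO/X../.O.]: True

ply 1, O at XXO/X../.O. | (1,1)=-1→XXO/XO./.O.; (1,2)=-1→XXO/X.O/.O.; (2,0)=+1→XXO/X../OO.*; (2,2)=-1→XXO/X../.OO
ply 2, X at XXO/X../OO. | (1,1)=-1→XXO/XX./OO.*; (1,2)=-1→XXO/X.X/OO.; (2,2)=-1→XXO/X../OOX
ply 3, O at XXO/XX./OO. | (1,2)=+1→XXO/XXO/OO.*; (2,2)=+1→XXO/XX./OOO
ply 4: XXO/XXO/OO. is terminal -1 (X); from XXO/X../.O. depth 4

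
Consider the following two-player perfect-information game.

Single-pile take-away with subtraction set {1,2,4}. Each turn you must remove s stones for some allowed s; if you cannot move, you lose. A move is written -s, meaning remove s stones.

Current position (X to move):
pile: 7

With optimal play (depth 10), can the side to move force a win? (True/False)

[7] X move#1: -1:+1/6*, -2:-1/5, -4:+1/3
[6] O move#2: -1:-1/5*, -2:-1/4, -4:-1/2
[5] X move#3: -1:-1/4, -2:+1/3*, -4:-1/1
[3] O move#4: -1:-1/2*, -2:-1/1
[2] X move#5: -1:-1/1, -2:+1/0*
[0] end (terminal -1, O#6); searched 7 to 10

X winning at [7]: True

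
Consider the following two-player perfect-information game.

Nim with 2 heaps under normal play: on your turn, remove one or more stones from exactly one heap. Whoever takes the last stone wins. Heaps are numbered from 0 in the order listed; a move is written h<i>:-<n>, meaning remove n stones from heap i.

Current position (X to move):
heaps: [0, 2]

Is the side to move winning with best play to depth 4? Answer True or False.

ply 1, X at (0,2) | h1:-1=-1→(0,1); h1:-2=+1→(0,0)*
ply 2: (0,0) is terminal -1 (O); from (0,2) depth 4

X winning at [(0,2)]: True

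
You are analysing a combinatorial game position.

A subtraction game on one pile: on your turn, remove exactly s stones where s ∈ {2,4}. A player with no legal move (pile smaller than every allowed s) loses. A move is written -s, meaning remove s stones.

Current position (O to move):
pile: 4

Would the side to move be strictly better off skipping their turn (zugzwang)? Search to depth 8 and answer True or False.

ply 1, O at 4 | -2=-1→2; -4=+1→0*
ply 2: 0 is terminal -1 (X); from 4 depth 8
suppose O passes — search the same position with X to move:
pass> ply 1, X at 4 | -2=-1→2; -4=+1→0*
pass> ply 2: 0 is terminal -1 (O); from 4 depth 8
for O: play +1, pass -1

zugzwang(4, O) = False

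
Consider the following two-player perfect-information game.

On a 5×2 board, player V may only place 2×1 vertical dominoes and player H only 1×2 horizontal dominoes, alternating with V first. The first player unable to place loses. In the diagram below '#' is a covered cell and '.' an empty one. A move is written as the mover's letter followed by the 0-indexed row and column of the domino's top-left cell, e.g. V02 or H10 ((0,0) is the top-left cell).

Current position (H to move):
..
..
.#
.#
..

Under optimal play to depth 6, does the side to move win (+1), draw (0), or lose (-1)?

ply 1, H at ../../.#/.#/.. | H00=+1→##/../.#/.#/..*; H10=+1→../##/.#/.#/..; H40=-1→../../.#/.#/##
ply 2, V at ##/../.#/.#/.. | V10=-1→##/#./##/.#/..*; V20=-1→##/../##/##/..; V30=-1→##/../.#/##/#.
ply 3, H at ##/#./##/.#/.. | H40=+1→##/#./##/.#/##*
ply 4: ##/#./##/.#/## is terminal -1 (V); from ../../.#/.#/.. depth 6

value(../../.#/.#/.., H) = +1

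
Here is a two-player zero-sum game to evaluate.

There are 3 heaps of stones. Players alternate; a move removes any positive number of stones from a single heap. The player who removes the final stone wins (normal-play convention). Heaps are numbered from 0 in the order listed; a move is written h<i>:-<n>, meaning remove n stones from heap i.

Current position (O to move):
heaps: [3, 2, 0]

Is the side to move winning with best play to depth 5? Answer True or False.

O winning at [(3,2,0)]: True

ply 1, O at (3,2,0) | h0:-1=+1→(2,2,0)*; h0:-2=-1→(1,2,0); h0:-3=-1→(0,2,0); h1:-1=-1→(3,1,0); h1:-2=-1→(3,0,0)
ply 2, X at (2,2,0) | h0:-1=-1→(1,2,0)*; h0:-2=-1→(0,2,0); h1:-1=-1→(2,1,0); h1:-2=-1→(2,0,0)
ply 3, O at (1,2,0) | h0:-1=-1→(0,2,0); h1:-1=+1→(1,1,0)*; h1:-2=-1→(1,0,0)
ply 4, X at (1,1,0) | h0:-1=-1→(0,1,0)*; h1:-1=-1→(1,0,0)
ply 5, O at (0,1,0) | h1:-1=+1→(0,0,0)*
ply 6: (0,0,0) is terminal -1 (X); from (3,2,0) depth 5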